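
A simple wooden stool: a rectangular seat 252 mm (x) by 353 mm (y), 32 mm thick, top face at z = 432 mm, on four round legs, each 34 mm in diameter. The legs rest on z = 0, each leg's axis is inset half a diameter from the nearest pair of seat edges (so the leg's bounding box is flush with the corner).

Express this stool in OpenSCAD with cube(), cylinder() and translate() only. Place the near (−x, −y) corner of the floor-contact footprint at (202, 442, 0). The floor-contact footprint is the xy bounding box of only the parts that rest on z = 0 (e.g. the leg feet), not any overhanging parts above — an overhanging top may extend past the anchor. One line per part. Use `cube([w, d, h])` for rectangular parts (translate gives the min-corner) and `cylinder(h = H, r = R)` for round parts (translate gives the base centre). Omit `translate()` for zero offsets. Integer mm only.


translate([202, 442, 400]) cube([252, 353, 32]);
translate([219, 459, 0]) cylinder(h = 400, r = 17);
translate([437, 459, 0]) cylinder(h = 400, r = 17);
translate([219, 778, 0]) cylinder(h = 400, r = 17);
translate([437, 778, 0]) cylinder(h = 400, r = 17);


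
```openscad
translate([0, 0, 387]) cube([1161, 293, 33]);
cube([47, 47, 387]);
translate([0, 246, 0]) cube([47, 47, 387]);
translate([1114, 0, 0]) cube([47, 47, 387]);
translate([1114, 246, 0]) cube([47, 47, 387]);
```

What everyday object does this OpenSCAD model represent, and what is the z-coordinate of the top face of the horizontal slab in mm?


A bench. The seat-top height is 420 mm.

A long slab on four corner posts — a bench. The slab sits at z = 387 with thickness 33, so the top is 387 + 33 = 420 mm.


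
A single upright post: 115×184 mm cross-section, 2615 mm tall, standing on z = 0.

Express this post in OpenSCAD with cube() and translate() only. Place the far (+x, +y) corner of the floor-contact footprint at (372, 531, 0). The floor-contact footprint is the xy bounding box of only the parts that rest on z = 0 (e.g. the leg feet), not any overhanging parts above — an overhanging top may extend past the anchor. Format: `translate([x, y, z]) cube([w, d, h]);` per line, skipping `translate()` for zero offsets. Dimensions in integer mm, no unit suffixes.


translate([257, 347, 0]) cube([115, 184, 2615]);


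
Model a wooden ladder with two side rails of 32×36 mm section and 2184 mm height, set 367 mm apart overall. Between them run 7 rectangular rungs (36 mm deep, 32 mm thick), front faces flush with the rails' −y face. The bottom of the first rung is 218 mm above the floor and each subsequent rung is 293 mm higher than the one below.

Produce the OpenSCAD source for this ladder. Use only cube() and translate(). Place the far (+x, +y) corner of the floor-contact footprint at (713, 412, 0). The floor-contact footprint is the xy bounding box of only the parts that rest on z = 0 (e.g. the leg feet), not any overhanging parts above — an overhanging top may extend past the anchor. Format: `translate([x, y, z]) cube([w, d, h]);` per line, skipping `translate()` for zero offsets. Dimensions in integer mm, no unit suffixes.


translate([346, 376, 0]) cube([32, 36, 2184]);
translate([681, 376, 0]) cube([32, 36, 2184]);
translate([378, 376, 218]) cube([303, 36, 32]);
translate([378, 376, 511]) cube([303, 36, 32]);
translate([378, 376, 804]) cube([303, 36, 32]);
translate([378, 376, 1097]) cube([303, 36, 32]);
translate([378, 376, 1390]) cube([303, 36, 32]);
translate([378, 376, 1683]) cube([303, 36, 32]);
translate([378, 376, 1976]) cube([303, 36, 32]);


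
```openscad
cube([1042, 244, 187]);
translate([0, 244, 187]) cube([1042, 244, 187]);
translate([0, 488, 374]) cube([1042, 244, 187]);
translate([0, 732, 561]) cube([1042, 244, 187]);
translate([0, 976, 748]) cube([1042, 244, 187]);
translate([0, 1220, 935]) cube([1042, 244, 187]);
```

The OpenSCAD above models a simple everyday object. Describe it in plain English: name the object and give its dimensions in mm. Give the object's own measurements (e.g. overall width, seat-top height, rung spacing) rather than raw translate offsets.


A straight staircase of 6 solid steps. Each step is 1042 mm wide (x), 244 mm deep (y, the going) and 187 mm tall (the rise). The first step rests on the floor; each subsequent step sits one going further in +y and one rise higher in +z, directly behind and above the previous step with no overlap.


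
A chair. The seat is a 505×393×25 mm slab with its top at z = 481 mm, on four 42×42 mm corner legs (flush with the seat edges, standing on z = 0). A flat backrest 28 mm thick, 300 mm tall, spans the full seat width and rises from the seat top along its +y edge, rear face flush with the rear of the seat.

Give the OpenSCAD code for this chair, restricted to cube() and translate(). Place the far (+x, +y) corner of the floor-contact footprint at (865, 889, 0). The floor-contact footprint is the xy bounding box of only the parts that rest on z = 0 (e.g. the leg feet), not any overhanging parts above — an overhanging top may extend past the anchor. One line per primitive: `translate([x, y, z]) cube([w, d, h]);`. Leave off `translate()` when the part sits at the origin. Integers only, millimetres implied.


translate([360, 496, 456]) cube([505, 393, 25]);
translate([360, 496, 0]) cube([42, 42, 456]);
translate([823, 496, 0]) cube([42, 42, 456]);
translate([360, 847, 0]) cube([42, 42, 456]);
translate([823, 847, 0]) cube([42, 42, 456]);
translate([360, 861, 481]) cube([505, 28, 300]);


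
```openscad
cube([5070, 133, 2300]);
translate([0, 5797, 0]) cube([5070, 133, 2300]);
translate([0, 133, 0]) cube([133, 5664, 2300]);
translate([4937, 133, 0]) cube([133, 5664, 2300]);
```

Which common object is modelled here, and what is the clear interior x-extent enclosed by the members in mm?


A house (or room) frame. The interior width is 4804 mm.

Four 2300 mm walls enclosing a rectangle with no floor or roof — a room or house frame. Outside width is 5070 mm and wall thickness is 133 mm, so the interior width is 5070 − 2 × 133 = 4804 mm.


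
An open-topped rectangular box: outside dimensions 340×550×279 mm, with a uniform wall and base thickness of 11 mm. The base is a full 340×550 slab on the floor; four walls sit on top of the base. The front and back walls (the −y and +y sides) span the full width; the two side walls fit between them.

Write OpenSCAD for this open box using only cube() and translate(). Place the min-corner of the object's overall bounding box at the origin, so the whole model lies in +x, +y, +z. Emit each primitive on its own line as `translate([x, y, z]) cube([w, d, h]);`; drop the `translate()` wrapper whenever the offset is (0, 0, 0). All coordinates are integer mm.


cube([340, 550, 11]);
translate([0, 0, 11]) cube([340, 11, 268]);
translate([0, 539, 11]) cube([340, 11, 268]);
translate([0, 11, 11]) cube([11, 528, 268]);
translate([329, 11, 11]) cube([11, 528, 268]);


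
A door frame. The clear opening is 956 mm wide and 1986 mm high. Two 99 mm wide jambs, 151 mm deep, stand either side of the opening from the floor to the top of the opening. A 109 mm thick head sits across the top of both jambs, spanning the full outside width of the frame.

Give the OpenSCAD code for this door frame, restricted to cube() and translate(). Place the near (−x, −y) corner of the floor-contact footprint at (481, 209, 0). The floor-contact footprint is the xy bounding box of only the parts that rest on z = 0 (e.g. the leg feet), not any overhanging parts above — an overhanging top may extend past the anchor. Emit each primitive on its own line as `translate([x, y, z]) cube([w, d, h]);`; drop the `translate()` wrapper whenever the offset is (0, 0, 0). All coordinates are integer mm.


translate([481, 209, 0]) cube([99, 151, 1986]);
translate([1536, 209, 0]) cube([99, 151, 1986]);
translate([481, 209, 1986]) cube([1154, 151, 109]);


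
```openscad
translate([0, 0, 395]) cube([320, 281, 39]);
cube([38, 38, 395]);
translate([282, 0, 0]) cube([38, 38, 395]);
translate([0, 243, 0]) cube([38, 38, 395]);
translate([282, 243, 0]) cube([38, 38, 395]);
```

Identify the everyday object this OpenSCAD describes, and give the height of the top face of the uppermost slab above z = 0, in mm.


A stool. The seat height is 434 mm.

A 320×281×39 slab at z = 395 on four corner posts — a stool. The seat top is 395 + 39 = 434 mm.


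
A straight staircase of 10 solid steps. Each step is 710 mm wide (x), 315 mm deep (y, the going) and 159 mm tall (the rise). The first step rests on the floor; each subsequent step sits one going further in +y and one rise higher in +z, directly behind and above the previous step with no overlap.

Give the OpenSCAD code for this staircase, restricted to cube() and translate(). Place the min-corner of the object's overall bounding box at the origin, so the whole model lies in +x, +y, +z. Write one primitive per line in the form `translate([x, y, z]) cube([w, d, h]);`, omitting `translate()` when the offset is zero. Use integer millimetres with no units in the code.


cube([710, 315, 159]);
translate([0, 315, 159]) cube([710, 315, 159]);
translate([0, 630, 318]) cube([710, 315, 159]);
translate([0, 945, 477]) cube([710, 315, 159]);
translate([0, 1260, 636]) cube([710, 315, 159]);
translate([0, 1575, 795]) cube([710, 315, 159]);
translate([0, 1890, 954]) cube([710, 315, 159]);
translate([0, 2205, 1113]) cube([710, 315, 159]);
translate([0, 2520, 1272]) cube([710, 315, 159]);
translate([0, 2835, 1431]) cube([710, 315, 159]);


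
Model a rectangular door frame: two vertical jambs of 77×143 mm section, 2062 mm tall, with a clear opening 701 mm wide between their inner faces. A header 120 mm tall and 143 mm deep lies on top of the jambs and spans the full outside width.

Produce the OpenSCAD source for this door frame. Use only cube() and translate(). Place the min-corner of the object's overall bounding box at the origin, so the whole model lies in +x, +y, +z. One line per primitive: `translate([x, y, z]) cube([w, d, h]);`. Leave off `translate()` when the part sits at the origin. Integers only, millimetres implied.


cube([77, 143, 2062]);
translate([778, 0, 0]) cube([77, 143, 2062]);
translate([0, 0, 2062]) cube([855, 143, 120]);


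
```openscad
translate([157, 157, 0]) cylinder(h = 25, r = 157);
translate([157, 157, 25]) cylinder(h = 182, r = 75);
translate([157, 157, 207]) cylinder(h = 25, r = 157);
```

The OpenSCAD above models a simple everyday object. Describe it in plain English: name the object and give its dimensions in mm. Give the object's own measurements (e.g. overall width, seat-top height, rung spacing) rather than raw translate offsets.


A spool: two coaxial disc flanges of radius 157 mm and thickness 25 mm, joined by a core cylinder of radius 75 mm and height 182 mm. The lower flange rests on z = 0 and the three cylinders share a vertical axis.


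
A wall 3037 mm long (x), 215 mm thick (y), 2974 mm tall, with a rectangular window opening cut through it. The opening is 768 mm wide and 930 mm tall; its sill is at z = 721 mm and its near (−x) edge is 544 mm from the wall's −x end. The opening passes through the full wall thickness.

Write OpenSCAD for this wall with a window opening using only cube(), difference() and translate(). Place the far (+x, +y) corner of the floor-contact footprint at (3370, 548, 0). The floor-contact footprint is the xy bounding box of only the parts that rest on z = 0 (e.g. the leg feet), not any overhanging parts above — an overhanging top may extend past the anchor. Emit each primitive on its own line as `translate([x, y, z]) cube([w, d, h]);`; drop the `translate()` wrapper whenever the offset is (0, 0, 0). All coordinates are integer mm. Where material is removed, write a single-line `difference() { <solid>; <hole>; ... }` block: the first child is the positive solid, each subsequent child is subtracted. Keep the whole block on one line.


difference() { translate([333, 333, 0]) cube([3037, 215, 2974]); translate([877, 333, 721]) cube([768, 215, 930]); }


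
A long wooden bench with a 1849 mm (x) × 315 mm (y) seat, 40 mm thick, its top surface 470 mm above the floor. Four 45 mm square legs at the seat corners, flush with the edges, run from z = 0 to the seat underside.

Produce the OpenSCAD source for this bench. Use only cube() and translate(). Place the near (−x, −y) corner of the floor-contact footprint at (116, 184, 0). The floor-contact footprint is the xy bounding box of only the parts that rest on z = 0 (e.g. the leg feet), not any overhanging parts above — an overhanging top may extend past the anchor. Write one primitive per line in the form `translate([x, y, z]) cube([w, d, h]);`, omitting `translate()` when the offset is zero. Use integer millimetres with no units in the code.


// leg_h = 470 − 40 = 430
translate([116, 184, 430]) cube([1849, 315, 40]);
translate([116, 184, 0]) cube([45, 45, 430]);
translate([116, 454, 0]) cube([45, 45, 430]);
translate([1920, 184, 0]) cube([45, 45, 430]);
translate([1920, 454, 0]) cube([45, 45, 430]);


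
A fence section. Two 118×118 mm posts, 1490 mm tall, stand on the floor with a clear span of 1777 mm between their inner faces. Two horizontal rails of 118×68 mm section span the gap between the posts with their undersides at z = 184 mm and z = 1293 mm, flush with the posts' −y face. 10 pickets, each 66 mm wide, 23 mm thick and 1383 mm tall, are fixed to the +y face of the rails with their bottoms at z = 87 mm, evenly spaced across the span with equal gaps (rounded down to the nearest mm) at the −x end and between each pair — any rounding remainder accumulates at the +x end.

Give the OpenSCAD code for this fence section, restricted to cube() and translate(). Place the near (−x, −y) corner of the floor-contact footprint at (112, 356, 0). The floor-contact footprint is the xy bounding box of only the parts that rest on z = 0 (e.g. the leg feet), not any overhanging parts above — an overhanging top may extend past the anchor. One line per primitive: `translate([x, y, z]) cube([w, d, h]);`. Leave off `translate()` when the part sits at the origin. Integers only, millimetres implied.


translate([112, 356, 0]) cube([118, 118, 1490]);
translate([2007, 356, 0]) cube([118, 118, 1490]);
translate([230, 356, 184]) cube([1777, 118, 68]);
translate([230, 356, 1293]) cube([1777, 118, 68]);
translate([331, 474, 87]) cube([66, 23, 1383]);
translate([498, 474, 87]) cube([66, 23, 1383]);
translate([665, 474, 87]) cube([66, 23, 1383]);
translate([832, 474, 87]) cube([66, 23, 1383]);
translate([999, 474, 87]) cube([66, 23, 1383]);
translate([1166, 474, 87]) cube([66, 23, 1383]);
translate([1333, 474, 87]) cube([66, 23, 1383]);
translate([1500, 474, 87]) cube([66, 23, 1383]);
translate([1667, 474, 87]) cube([66, 23, 1383]);
translate([1834, 474, 87]) cube([66, 23, 1383]);


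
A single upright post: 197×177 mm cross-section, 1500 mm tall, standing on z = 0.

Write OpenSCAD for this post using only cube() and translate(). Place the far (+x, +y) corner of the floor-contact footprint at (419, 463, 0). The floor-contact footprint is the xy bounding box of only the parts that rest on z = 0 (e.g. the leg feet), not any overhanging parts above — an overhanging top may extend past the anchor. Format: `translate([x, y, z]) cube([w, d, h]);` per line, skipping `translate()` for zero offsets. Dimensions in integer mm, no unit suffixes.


translate([222, 286, 0]) cube([197, 177, 1500]);


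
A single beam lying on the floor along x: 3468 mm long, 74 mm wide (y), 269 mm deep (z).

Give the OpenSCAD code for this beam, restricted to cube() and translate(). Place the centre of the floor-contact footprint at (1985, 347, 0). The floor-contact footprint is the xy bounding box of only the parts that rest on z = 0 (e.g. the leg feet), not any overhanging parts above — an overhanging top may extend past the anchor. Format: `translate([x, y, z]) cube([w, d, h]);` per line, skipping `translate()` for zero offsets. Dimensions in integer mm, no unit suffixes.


translate([251, 310, 0]) cube([3468, 74, 269]);


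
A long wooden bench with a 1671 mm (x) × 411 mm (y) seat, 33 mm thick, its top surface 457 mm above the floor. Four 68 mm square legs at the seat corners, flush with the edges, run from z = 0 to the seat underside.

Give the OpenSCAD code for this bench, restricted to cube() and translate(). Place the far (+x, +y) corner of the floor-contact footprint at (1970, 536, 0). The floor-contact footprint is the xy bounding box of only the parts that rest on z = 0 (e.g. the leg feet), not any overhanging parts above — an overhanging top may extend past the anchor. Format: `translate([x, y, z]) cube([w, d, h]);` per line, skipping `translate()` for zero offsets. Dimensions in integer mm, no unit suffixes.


translate([299, 125, 424]) cube([1671, 411, 33]);
translate([299, 125, 0]) cube([68, 68, 424]);
translate([299, 468, 0]) cube([68, 68, 424]);
translate([1902, 125, 0]) cube([68, 68, 424]);
translate([1902, 468, 0]) cube([68, 68, 424]);


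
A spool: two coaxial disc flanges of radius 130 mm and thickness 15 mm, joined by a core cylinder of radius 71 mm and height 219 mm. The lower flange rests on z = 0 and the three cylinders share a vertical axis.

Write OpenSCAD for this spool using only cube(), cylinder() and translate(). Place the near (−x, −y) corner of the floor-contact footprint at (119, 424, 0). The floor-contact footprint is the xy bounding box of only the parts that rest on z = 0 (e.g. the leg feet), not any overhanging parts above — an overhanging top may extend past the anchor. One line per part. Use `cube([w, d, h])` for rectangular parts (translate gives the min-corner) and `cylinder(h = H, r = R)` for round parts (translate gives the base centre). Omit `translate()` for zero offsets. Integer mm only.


translate([249, 554, 0]) cylinder(h = 15, r = 130);
translate([249, 554, 15]) cylinder(h = 219, r = 71);
translate([249, 554, 234]) cylinder(h = 15, r = 130);


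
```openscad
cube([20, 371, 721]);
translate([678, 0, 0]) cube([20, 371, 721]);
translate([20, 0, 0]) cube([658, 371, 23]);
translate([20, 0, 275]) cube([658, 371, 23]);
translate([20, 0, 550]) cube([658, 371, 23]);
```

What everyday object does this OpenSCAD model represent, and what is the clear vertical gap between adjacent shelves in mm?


A bookshelf. The clear shelf gap is 252 mm.

Two tall side panels with 3 horizontal boards between them — a bookshelf. The first two shelf undersides are at z = 0 and z = 275; with shelf thickness 23, the clear gap is 275 − 0 − 23 = 252 mm.


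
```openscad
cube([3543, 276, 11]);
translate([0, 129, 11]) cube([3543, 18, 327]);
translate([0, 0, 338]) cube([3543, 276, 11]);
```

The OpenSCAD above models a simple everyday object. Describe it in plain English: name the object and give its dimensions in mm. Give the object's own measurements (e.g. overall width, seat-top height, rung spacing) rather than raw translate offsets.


An I-beam lying along x, 3543 mm long. Overall section height 349 mm. Two flanges 276 mm wide (y) and 11 mm thick, one on the floor and one at the top; a web 18 mm thick runs between them, centred on the flange width.


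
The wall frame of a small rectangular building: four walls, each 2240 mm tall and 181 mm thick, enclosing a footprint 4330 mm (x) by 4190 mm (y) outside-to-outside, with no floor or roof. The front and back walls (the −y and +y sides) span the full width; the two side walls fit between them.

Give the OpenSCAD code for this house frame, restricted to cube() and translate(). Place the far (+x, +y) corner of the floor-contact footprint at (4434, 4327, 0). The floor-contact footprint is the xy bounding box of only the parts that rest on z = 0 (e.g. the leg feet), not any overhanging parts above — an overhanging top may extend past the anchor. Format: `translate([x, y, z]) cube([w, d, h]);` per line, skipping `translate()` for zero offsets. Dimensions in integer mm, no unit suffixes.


translate([104, 137, 0]) cube([4330, 181, 2240]);
translate([104, 4146, 0]) cube([4330, 181, 2240]);
translate([104, 318, 0]) cube([181, 3828, 2240]);
translate([4253, 318, 0]) cube([181, 3828, 2240]);


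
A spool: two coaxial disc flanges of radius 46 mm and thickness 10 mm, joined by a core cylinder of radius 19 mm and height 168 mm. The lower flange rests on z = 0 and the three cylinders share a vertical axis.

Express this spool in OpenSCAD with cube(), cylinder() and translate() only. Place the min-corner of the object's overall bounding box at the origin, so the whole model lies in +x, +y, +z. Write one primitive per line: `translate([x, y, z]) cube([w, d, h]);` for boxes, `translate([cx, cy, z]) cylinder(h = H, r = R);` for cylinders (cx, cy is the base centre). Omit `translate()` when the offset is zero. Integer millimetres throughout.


translate([46, 46, 0]) cylinder(h = 10, r = 46);
translate([46, 46, 10]) cylinder(h = 168, r = 19);
translate([46, 46, 178]) cylinder(h = 10, r = 46);


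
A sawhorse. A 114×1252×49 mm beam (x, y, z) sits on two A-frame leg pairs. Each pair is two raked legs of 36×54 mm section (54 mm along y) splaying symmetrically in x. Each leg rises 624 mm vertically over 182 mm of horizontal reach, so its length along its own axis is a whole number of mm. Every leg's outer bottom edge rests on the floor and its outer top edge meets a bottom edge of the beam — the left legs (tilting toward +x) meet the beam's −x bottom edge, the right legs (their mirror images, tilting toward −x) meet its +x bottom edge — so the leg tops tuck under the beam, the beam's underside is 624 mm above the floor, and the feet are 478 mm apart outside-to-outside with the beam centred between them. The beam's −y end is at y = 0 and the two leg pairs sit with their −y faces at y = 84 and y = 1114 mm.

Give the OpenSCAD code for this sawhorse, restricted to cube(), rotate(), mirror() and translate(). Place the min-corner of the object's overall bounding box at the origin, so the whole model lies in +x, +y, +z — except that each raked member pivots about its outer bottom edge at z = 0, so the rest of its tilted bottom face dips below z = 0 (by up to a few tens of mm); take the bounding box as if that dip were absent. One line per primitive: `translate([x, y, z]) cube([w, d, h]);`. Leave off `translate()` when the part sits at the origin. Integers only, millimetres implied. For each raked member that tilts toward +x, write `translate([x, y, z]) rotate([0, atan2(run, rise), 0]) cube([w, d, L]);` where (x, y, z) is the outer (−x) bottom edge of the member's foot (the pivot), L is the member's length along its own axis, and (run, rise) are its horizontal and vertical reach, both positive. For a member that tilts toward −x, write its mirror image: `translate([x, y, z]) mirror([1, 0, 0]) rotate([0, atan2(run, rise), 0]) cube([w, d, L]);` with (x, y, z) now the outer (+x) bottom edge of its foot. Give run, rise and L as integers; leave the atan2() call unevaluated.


translate([182, 0, 624]) cube([114, 1252, 49]);
translate([0, 84, 0]) rotate([0, atan2(182, 624), 0]) cube([36, 54, 650]);
translate([478, 84, 0]) mirror([1, 0, 0]) rotate([0, atan2(182, 624), 0]) cube([36, 54, 650]);
translate([0, 1114, 0]) rotate([0, atan2(182, 624), 0]) cube([36, 54, 650]);
translate([478, 1114, 0]) mirror([1, 0, 0]) rotate([0, atan2(182, 624), 0]) cube([36, 54, 650]);


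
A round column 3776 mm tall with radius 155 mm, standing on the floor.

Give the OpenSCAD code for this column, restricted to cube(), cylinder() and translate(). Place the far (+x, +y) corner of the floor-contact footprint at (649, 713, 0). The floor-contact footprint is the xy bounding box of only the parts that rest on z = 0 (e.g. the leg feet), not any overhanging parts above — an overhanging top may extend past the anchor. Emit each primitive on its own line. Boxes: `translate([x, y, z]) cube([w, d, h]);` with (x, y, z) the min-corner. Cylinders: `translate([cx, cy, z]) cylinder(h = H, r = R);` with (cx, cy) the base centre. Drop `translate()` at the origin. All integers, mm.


translate([494, 558, 0]) cylinder(h = 3776, r = 155);


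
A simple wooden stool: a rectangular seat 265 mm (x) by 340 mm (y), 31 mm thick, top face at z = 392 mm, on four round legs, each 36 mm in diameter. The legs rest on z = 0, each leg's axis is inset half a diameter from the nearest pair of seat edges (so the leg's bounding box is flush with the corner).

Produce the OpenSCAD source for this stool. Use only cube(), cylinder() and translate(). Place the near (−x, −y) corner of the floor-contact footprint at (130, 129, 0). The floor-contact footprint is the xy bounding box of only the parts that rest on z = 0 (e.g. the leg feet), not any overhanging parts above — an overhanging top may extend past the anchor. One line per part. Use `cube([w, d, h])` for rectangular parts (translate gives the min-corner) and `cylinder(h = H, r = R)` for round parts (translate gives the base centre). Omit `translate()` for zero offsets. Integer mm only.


translate([130, 129, 361]) cube([265, 340, 31]);
translate([148, 147, 0]) cylinder(h = 361, r = 18);
translate([377, 147, 0]) cylinder(h = 361, r = 18);
translate([148, 451, 0]) cylinder(h = 361, r = 18);
translate([377, 451, 0]) cylinder(h = 361, r = 18);


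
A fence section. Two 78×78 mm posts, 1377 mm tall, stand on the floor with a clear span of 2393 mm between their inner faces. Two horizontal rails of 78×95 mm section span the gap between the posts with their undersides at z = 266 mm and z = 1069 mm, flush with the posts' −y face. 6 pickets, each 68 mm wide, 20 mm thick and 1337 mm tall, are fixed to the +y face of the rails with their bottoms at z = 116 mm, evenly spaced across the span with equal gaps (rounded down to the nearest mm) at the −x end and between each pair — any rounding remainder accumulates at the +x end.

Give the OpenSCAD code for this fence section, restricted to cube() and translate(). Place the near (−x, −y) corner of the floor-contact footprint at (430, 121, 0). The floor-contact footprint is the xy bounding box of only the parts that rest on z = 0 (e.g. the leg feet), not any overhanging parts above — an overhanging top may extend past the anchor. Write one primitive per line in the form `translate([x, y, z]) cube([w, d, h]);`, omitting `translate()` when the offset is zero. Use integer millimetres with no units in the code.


translate([430, 121, 0]) cube([78, 78, 1377]);
translate([2901, 121, 0]) cube([78, 78, 1377]);
translate([508, 121, 266]) cube([2393, 78, 95]);
translate([508, 121, 1069]) cube([2393, 78, 95]);
translate([791, 199, 116]) cube([68, 20, 1337]);
translate([1142, 199, 116]) cube([68, 20, 1337]);
translate([1493, 199, 116]) cube([68, 20, 1337]);
translate([1844, 199, 116]) cube([68, 20, 1337]);
translate([2195, 199, 116]) cube([68, 20, 1337]);
translate([2546, 199, 116]) cube([68, 20, 1337]);


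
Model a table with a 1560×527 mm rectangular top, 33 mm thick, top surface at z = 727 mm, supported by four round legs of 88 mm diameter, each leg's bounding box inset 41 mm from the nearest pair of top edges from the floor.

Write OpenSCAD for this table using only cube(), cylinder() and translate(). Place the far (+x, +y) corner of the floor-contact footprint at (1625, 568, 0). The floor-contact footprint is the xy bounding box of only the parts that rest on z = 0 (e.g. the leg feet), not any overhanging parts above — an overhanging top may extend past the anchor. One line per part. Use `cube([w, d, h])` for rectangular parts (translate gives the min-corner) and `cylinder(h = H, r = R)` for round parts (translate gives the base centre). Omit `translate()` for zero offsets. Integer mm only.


translate([106, 82, 694]) cube([1560, 527, 33]);
translate([191, 167, 0]) cylinder(h = 694, r = 44);
translate([1581, 167, 0]) cylinder(h = 694, r = 44);
translate([191, 524, 0]) cylinder(h = 694, r = 44);
translate([1581, 524, 0]) cylinder(h = 694, r = 44);


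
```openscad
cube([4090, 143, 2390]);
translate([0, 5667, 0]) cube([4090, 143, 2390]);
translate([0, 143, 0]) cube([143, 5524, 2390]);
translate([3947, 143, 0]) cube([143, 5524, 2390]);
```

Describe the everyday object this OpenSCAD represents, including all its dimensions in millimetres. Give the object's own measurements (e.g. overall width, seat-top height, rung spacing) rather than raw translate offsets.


The wall frame of a small rectangular building: four walls, each 2390 mm tall and 143 mm thick, enclosing a footprint 4090 mm (x) by 5810 mm (y) outside-to-outside, with no floor or roof. The front and back walls (the −y and +y sides) span the full width; the two side walls fit between them.


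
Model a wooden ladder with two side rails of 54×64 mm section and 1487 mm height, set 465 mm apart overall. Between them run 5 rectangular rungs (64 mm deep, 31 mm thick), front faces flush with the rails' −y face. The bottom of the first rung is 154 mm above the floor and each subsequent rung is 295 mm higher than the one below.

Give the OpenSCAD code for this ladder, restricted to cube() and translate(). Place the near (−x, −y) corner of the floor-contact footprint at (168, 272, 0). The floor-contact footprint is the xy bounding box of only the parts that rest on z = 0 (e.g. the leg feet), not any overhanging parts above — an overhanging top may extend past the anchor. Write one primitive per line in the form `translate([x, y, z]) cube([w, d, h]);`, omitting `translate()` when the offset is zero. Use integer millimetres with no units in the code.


translate([168, 272, 0]) cube([54, 64, 1487]);
translate([579, 272, 0]) cube([54, 64, 1487]);
translate([222, 272, 154]) cube([357, 64, 31]);
translate([222, 272, 449]) cube([357, 64, 31]);
translate([222, 272, 744]) cube([357, 64, 31]);
translate([222, 272, 1039]) cube([357, 64, 31]);
translate([222, 272, 1334]) cube([357, 64, 31]);


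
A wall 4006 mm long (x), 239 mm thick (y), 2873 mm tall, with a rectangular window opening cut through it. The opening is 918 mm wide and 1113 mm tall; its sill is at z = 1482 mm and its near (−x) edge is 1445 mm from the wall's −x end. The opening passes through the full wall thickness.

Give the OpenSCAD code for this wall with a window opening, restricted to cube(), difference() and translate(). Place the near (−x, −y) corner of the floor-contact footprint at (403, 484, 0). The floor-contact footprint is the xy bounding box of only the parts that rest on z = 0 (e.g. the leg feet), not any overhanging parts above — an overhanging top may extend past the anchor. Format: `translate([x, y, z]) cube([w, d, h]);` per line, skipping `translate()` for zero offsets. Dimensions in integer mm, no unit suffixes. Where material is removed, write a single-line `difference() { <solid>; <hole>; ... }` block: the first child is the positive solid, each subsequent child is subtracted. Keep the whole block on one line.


difference() { translate([403, 484, 0]) cube([4006, 239, 2873]); translate([1848, 484, 1482]) cube([918, 239, 1113]); }


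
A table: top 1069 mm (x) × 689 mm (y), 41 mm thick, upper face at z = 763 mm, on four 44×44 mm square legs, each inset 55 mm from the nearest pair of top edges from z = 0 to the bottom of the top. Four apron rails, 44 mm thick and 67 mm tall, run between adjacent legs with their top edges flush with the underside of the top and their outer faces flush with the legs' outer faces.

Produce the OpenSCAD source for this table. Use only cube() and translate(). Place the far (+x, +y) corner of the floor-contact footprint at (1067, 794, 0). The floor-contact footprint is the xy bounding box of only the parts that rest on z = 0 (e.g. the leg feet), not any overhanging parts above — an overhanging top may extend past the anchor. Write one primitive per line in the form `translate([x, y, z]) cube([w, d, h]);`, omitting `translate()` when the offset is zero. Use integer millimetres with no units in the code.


translate([53, 160, 722]) cube([1069, 689, 41]);
translate([108, 215, 0]) cube([44, 44, 722]);
translate([1023, 215, 0]) cube([44, 44, 722]);
translate([108, 750, 0]) cube([44, 44, 722]);
translate([1023, 750, 0]) cube([44, 44, 722]);
translate([152, 215, 655]) cube([871, 44, 67]);
translate([152, 750, 655]) cube([871, 44, 67]);
translate([108, 259, 655]) cube([44, 491, 67]);
translate([1023, 259, 655]) cube([44, 491, 67]);


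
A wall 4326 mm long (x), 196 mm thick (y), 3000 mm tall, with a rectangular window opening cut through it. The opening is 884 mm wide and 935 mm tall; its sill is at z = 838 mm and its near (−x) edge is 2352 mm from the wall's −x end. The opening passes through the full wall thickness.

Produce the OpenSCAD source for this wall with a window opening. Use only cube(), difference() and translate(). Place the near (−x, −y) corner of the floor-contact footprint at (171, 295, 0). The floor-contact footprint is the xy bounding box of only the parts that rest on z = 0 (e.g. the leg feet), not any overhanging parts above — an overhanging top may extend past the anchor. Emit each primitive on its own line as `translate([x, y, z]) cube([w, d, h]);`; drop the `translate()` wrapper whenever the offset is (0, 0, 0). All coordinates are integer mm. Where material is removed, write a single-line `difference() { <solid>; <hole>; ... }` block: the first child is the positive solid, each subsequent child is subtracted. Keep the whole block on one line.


difference() { translate([171, 295, 0]) cube([4326, 196, 3000]); translate([2523, 295, 838]) cube([884, 196, 935]); }


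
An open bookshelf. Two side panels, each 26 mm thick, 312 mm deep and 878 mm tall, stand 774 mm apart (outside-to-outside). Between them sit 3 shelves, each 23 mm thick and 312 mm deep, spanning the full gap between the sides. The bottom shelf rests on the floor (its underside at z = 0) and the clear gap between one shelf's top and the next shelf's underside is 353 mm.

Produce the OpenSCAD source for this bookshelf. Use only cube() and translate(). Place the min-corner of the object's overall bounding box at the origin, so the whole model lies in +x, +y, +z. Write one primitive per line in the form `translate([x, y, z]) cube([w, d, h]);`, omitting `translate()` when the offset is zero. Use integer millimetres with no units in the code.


cube([26, 312, 878]);
translate([748, 0, 0]) cube([26, 312, 878]);
translate([26, 0, 0]) cube([722, 312, 23]);
translate([26, 0, 376]) cube([722, 312, 23]);
translate([26, 0, 752]) cube([722, 312, 23]);


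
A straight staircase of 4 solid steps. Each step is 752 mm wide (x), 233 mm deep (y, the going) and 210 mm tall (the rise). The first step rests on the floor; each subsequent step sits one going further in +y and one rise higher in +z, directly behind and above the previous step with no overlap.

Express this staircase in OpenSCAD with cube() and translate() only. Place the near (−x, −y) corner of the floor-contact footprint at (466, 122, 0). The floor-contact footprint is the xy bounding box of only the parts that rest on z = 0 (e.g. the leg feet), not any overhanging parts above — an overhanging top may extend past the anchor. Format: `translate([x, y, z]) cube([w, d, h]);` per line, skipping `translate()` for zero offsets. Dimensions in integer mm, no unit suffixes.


translate([466, 122, 0]) cube([752, 233, 210]);
translate([466, 355, 210]) cube([752, 233, 210]);
translate([466, 588, 420]) cube([752, 233, 210]);
translate([466, 821, 630]) cube([752, 233, 210]);


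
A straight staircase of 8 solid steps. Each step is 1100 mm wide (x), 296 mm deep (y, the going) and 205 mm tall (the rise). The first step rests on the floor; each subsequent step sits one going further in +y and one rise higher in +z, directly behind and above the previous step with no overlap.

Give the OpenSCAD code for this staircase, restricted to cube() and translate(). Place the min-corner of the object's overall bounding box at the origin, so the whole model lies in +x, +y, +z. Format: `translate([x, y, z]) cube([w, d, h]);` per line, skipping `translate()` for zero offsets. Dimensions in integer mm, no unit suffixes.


cube([1100, 296, 205]);
translate([0, 296, 205]) cube([1100, 296, 205]);
translate([0, 592, 410]) cube([1100, 296, 205]);
translate([0, 888, 615]) cube([1100, 296, 205]);
translate([0, 1184, 820]) cube([1100, 296, 205]);
translate([0, 1480, 1025]) cube([1100, 296, 205]);
translate([0, 1776, 1230]) cube([1100, 296, 205]);
translate([0, 2072, 1435]) cube([1100, 296, 205]);


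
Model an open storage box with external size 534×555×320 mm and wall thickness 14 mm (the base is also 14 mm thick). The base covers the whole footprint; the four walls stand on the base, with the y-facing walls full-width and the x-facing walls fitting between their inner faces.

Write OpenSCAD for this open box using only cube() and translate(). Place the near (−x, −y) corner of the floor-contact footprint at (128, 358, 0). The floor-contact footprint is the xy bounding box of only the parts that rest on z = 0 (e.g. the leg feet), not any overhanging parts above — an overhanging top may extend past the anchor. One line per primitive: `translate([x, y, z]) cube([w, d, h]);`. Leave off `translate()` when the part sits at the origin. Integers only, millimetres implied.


translate([128, 358, 0]) cube([534, 555, 14]);
translate([128, 358, 14]) cube([534, 14, 306]);
translate([128, 899, 14]) cube([534, 14, 306]);
translate([128, 372, 14]) cube([14, 527, 306]);
translate([648, 372, 14]) cube([14, 527, 306]);


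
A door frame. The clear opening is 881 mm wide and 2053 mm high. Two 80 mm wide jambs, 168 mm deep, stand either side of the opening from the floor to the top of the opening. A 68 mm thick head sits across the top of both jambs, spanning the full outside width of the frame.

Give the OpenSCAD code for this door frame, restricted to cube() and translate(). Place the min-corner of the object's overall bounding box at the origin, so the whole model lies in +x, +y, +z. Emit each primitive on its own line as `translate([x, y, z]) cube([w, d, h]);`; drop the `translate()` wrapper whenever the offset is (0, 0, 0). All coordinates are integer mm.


cube([80, 168, 2053]);
translate([961, 0, 0]) cube([80, 168, 2053]);
translate([0, 0, 2053]) cube([1041, 168, 68]);


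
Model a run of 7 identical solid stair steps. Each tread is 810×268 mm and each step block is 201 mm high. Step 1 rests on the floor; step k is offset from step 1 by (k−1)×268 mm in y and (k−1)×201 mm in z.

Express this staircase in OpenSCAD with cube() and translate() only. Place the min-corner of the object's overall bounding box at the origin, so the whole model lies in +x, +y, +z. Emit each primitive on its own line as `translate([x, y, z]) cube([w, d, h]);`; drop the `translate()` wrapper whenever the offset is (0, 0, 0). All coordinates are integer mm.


cube([810, 268, 201]);
translate([0, 268, 201]) cube([810, 268, 201]);
translate([0, 536, 402]) cube([810, 268, 201]);
translate([0, 804, 603]) cube([810, 268, 201]);
translate([0, 1072, 804]) cube([810, 268, 201]);
translate([0, 1340, 1005]) cube([810, 268, 201]);
translate([0, 1608, 1206]) cube([810, 268, 201]);


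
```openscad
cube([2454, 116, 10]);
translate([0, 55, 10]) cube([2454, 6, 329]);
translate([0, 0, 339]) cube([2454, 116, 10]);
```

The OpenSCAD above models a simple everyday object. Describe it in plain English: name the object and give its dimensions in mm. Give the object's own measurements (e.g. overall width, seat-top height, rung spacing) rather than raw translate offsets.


An I-beam lying along x, 2454 mm long. Overall section height 349 mm. Two flanges 116 mm wide (y) and 10 mm thick, one on the floor and one at the top; a web 6 mm thick runs between them, centred on the flange width.


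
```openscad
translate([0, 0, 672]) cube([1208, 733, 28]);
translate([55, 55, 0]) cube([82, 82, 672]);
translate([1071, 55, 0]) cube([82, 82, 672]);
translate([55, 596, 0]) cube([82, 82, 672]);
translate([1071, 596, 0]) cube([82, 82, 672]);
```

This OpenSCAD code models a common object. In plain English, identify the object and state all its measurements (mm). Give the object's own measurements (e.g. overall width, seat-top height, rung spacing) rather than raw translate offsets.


A rectangular dining table. The top is 1208×733×28 mm with its upper surface at z = 700 mm. It stands on four 82×82 mm square legs, each inset 55 mm from the nearest pair of top edges, running from the floor to the underside of the top.
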